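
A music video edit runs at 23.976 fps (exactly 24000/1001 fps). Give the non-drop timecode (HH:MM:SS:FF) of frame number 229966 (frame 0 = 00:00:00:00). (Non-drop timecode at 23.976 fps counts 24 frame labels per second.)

02:39:41:22

229966 ÷ 24 = 9581 full seconds, remainder 22 frames.
9581 s = 2 h 39 min 41 s.
Timecode: 02:39:41:22.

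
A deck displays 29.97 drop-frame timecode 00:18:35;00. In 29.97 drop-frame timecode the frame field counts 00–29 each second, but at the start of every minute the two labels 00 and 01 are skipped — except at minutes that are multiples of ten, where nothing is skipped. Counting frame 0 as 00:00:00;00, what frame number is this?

Complete 10-minute blocks: 1, each 17982 frames → 17982.
Remaining 8 whole minutes in the current block: 1800 + 7 × 1798 = 14386 frames.
Within the current minute: 35 × 30 + 0 − 2 = 1048 (labels ;00/;01 skipped at this minute). Total = 17982 + 14386 + 1048 = 33416.

33416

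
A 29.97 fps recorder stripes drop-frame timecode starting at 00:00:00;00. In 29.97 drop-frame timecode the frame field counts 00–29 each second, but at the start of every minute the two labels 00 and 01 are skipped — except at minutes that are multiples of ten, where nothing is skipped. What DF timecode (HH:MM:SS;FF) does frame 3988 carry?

00:02:13;02

Each 10-minute DF block holds 10 × 60 × 30 − 9 × 2 = 17982 frames. 3988 ÷ 17982 → 0 full blocks, remainder 3988.
Within the partial block the first minute is 1800 frames and each further minute 1798, so 2 further minute boundaries passed. Total skipped labels = 18 × 0 + 2 × 2 = 4.
Non-drop label index = 3988 + 4 = 3992; at 30 labels/s that is 00:02:13:02, i.e. DF 00:02:13;02.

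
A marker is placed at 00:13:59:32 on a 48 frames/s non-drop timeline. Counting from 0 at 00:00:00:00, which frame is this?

Total seconds to the label: (0 × 3600 + 13 × 60 + 59) = 839.
Frame index = 839 × 48 + 32 = 40304.

frame 40304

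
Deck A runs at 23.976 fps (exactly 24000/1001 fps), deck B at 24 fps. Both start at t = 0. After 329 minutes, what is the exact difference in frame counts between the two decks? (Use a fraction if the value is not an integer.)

67680/143 frames

329 min = 19740 s.
A emits 24000/1001 × 19740 = 67680000/143 frames; B emits 24 × 19740 = 473760.
Difference = 67680/143 frames (≈ 473.2867); B is ahead of A.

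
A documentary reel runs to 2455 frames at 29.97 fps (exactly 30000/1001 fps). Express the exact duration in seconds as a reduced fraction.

Running time = 2455 ÷ (30000/1001) = 2455 × 1001/30000 = 491491/6000 s.

491491/6000 seconds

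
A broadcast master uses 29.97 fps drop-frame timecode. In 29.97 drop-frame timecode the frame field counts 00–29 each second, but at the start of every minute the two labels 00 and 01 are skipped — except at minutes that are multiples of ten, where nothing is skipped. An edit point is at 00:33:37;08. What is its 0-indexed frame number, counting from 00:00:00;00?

60458

Complete 10-minute blocks: 3, each 17982 frames → 53946.
Remaining 3 whole minutes in the current block: 1800 + 2 × 1798 = 5396 frames.
Within the current minute: 37 × 30 + 8 − 2 = 1116 (labels ;00/;01 skipped at this minute). Total = 53946 + 5396 + 1116 = 60458.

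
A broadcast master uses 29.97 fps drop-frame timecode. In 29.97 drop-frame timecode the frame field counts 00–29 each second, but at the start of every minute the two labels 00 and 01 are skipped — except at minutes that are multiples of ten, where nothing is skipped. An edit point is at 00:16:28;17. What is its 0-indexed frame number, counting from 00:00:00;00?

29627

As if non-drop at 30 labels/s: (0 × 3600 + 16 × 60 + 28) × 30 + 17 = 29657.
Minute boundaries passed: 16; those not divisible by 10: 16 − 1 = 15; dropped labels = 2 × 15 = 30.
Actual frame index = 29657 − 30 = 29627.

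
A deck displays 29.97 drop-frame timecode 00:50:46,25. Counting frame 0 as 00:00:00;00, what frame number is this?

91315

As if non-drop at 30 labels/s: (0 × 3600 + 50 × 60 + 46) × 30 + 25 = 91405.
Minute boundaries passed: 50; those not divisible by 10: 50 − 5 = 45; dropped labels = 2 × 45 = 90.
Actual frame index = 91405 − 90 = 91315.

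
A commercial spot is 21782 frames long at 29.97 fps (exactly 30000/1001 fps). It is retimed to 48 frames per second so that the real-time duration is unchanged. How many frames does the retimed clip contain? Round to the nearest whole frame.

34886 frames

Frames at target rate = 21782 × (48) / (30000/1001) = 21803782/625 ≈ 34886.051.
Nearest whole frame: 34886.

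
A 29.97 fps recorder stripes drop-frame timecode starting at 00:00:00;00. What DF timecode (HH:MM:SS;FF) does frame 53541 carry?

00:29:46;15

Each 10-minute DF block holds 10 × 60 × 30 − 9 × 2 = 17982 frames. 53541 ÷ 17982 → 2 full blocks, remainder 17577.
Within the partial block the first minute is 1800 frames and each further minute 1798, so 9 further minute boundaries passed. Total skipped labels = 18 × 2 + 2 × 9 = 54.
Non-drop label index = 53541 + 54 = 53595; at 30 labels/s that is 00:29:46:15, i.e. DF 00:29:46;15.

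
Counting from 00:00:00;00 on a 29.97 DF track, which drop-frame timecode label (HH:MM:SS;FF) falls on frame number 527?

00:00:17;17

Ten DF minutes hold 17982 frames, so frame 527 lies in block 0 (frames 0–17981) with 527 frames into that block.
The block's first minute is 1800 frames and the rest 1798 each; 527 frames reaches minute 0, so 0 × 18 + 0 × 2 = 0 labels have been skipped so far.
Adding those back, label number 527 + 0 = 527 at 30 labels/s is 17 s + 17 f = 0 h 0 min 17 s frame 17, i.e. 00:00:17;17.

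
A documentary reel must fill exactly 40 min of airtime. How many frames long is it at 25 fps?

60000 frames

40 min = 2400 s.
Frames = 2400 × 25 = 60000.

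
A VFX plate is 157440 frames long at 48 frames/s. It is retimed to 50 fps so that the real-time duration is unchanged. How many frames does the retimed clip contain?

164000 frames

Target frames = source frames × (target rate / source rate) = 157440 × (50)/(48) = 157440 × 25/24 = 164000.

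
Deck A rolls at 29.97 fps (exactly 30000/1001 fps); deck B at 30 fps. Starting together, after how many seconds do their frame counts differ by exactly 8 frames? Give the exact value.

4004/15 seconds

The gap grows by |30 − 30000/1001| = 30/1001 frames per second.
Time for a 8-frame gap: 8 ÷ (30/1001) = 4004/15 s.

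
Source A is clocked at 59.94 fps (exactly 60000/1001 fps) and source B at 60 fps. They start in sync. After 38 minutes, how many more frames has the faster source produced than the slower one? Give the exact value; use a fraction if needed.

38 min = 2280 s.
A emits 60000/1001 × 2280 = 136800000/1001 frames; B emits 60 × 2280 = 136800.
Difference = 136800/1001 frames (≈ 136.6633); B is ahead of A.

136800/1001 frames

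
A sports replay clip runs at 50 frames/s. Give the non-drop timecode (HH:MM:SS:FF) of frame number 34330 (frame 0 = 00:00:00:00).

00:11:26:30

34330 ÷ 50 = 686 full seconds, remainder 30 frames.
686 s = 0 h 11 min 26 s.
Timecode: 00:11:26:30.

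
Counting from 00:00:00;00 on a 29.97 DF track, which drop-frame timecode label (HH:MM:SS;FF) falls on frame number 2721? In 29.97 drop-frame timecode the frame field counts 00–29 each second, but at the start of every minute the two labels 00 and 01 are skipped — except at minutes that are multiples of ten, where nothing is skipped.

Ten DF minutes hold 17982 frames, so frame 2721 lies in block 0 (frames 0–17981) with 2721 frames into that block.
The block's first minute is 1800 frames and the rest 1798 each; 2721 frames reaches minute 1, so 0 × 18 + 1 × 2 = 2 labels have been skipped so far.
Adding those back, label number 2721 + 2 = 2723 at 30 labels/s is 90 s + 23 f = 0 h 1 min 30 s frame 23, i.e. 00:01:30;23.

00:01:30;23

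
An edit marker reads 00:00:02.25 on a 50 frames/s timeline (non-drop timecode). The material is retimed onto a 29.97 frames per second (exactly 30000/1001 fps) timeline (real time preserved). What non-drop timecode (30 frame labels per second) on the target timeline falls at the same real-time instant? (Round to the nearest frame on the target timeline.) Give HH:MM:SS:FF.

00:00:02:15

Source frame index: (0×3600 + 0×60 + 2) × 50 + 25 = 125.
Real time: 125 / (50) = 5/2 s.
Target frame: (5/2) × (30000/1001) = 75000/1001 ≈ 74.925 → 75.
At 30 labels/s: frame 75 → 00:00:02:15.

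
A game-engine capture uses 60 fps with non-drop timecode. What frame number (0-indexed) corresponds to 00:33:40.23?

121223

Total seconds to the label: (0 × 3600 + 33 × 60 + 40) = 2020.
Frame index = 2020 × 60 + 23 = 121223.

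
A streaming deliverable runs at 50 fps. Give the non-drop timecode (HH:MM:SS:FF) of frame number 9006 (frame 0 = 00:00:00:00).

00:03:00:06

9006 ÷ 50 = 180 full seconds, remainder 6 frames.
180 s = 0 h 3 min 0 s.
Timecode: 00:03:00:06.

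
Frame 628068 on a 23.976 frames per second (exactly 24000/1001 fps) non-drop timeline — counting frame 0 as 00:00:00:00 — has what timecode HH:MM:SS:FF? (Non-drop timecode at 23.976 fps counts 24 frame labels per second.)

07:16:09:12

628068 ÷ 24 = 26169 full seconds, remainder 12 frames.
26169 s = 7 h 16 min 9 s.
Timecode: 07:16:09:12.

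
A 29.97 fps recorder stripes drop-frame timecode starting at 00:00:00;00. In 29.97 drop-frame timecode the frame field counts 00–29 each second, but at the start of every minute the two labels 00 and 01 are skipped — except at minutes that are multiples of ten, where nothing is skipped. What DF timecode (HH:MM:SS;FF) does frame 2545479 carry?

Each 10-minute DF block holds 10 × 60 × 30 − 9 × 2 = 17982 frames. 2545479 ÷ 17982 → 141 full blocks, remainder 10017.
Within the partial block the first minute is 1800 frames and each further minute 1798, so 5 further minute boundaries passed. Total skipped labels = 18 × 141 + 2 × 5 = 2548.
Non-drop label index = 2545479 + 2548 = 2548027; at 30 labels/s that is 23:35:34:07, i.e. DF 23:35:34;07.

23:35:34;07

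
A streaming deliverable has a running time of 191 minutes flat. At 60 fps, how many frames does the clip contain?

687600 frames

191 min = 11460 s.
Frames = 11460 × 60 = 687600.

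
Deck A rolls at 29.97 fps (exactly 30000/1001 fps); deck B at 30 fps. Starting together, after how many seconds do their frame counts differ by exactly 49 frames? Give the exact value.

The gap grows by |30 − 30000/1001| = 30/1001 frames per second.
Time for a 49-frame gap: 49 ÷ (30/1001) = 49049/30 s.

49049/30 seconds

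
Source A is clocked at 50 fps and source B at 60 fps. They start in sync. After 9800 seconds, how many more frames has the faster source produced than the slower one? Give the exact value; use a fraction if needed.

A emits 50 × 9800 = 490000 frames; B emits 60 × 9800 = 588000.
Difference = 98000 frames; B is ahead of A.

98000 frames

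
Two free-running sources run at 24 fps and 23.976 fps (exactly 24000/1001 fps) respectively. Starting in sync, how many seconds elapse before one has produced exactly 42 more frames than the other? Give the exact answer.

The gap grows by |24000/1001 − 24| = 24/1001 frames per second.
Time for a 42-frame gap: 42 ÷ (24/1001) = 1751.75 s.

1751.75 seconds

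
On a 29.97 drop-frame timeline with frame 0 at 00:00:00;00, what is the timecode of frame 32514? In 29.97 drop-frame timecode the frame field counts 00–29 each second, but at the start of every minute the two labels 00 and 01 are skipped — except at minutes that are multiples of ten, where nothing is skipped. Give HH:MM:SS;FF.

00:18:04;28

Each 10-minute DF block holds 10 × 60 × 30 − 9 × 2 = 17982 frames. 32514 ÷ 17982 → 1 full block, remainder 14532.
Within the partial block the first minute is 1800 frames and each further minute 1798, so 8 further minute boundaries passed. Total skipped labels = 18 × 1 + 2 × 8 = 34.
Non-drop label index = 32514 + 34 = 32548; at 30 labels/s that is 00:18:04:28, i.e. DF 00:18:04;28.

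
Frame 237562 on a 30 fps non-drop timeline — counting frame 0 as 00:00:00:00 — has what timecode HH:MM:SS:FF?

02:11:58:22

237562 ÷ 30 = 7918 full seconds, remainder 22 frames.
7918 s = 2 h 11 min 58 s.
Timecode: 02:11:58:22.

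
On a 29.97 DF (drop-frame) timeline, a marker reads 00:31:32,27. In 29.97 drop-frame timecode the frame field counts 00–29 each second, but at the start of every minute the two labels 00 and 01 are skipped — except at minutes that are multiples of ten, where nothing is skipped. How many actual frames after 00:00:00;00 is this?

Complete 10-minute blocks: 3, each 17982 frames → 53946.
Remaining 1 whole minute in the current block: 1800 + 0 × 1798 = 1800 frames.
Within the current minute: 32 × 30 + 27 − 2 = 985 (labels ;00/;01 skipped at this minute). Total = 53946 + 1800 + 985 = 56731.

56731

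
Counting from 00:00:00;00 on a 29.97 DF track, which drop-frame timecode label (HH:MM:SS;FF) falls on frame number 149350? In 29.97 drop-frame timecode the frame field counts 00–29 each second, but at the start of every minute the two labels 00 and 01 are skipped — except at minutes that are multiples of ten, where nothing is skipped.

01:23:03;10

Each 10-minute DF block holds 10 × 60 × 30 − 9 × 2 = 17982 frames. 149350 ÷ 17982 → 8 full blocks, remainder 5494.
Within the partial block the first minute is 1800 frames and each further minute 1798, so 3 further minute boundaries passed. Total skipped labels = 18 × 8 + 2 × 3 = 150.
Non-drop label index = 149350 + 150 = 149500; at 30 labels/s that is 01:23:03:10, i.e. DF 01:23:03;10.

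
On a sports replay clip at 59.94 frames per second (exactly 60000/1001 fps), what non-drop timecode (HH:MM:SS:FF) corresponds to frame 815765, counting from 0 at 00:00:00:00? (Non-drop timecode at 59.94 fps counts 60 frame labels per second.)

03:46:36:05

815765 ÷ 60 = 13596 full seconds, remainder 5 frames.
13596 s = 3 h 46 min 36 s.
Timecode: 03:46:36:05.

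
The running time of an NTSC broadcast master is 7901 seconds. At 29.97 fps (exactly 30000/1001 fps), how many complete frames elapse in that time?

Frames = 7901 × 30000/1001 = 237030000/1001 ≈ 236793.2068.
Complete frames: 236793.

236793 frames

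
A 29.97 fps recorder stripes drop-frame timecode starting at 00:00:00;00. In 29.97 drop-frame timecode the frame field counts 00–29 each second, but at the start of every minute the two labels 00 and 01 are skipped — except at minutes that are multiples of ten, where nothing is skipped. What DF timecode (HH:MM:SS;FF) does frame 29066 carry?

00:16:09;26

Ten DF minutes hold 17982 frames, so frame 29066 lies in block 1 (frames 17982–35963) with 11084 frames into that block.
The block's first minute is 1800 frames and the rest 1798 each; 11084 frames reaches minute 6, so 1 × 18 + 6 × 2 = 30 labels have been skipped so far.
Adding those back, label number 29066 + 30 = 29096 at 30 labels/s is 969 s + 26 f = 0 h 16 min 9 s frame 26, i.e. 00:16:09;26.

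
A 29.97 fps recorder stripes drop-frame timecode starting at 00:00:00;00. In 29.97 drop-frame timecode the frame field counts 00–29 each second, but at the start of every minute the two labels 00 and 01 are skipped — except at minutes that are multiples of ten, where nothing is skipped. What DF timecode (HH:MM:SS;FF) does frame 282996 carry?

02:37:22;20

Each 10-minute DF block holds 10 × 60 × 30 − 9 × 2 = 17982 frames. 282996 ÷ 17982 → 15 full blocks, remainder 13266.
Within the partial block the first minute is 1800 frames and each further minute 1798, so 7 further minute boundaries passed. Total skipped labels = 18 × 15 + 2 × 7 = 284.
Non-drop label index = 282996 + 284 = 283280; at 30 labels/s that is 02:37:22:20, i.e. DF 02:37:22;20.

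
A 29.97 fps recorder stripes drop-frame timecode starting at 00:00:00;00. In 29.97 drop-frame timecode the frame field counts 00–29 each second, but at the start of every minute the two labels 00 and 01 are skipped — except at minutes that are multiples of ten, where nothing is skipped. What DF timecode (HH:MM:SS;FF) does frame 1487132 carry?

Ten DF minutes hold 17982 frames, so frame 1487132 lies in block 82 (frames 1474524–1492505) with 12608 frames into that block.
The block's first minute is 1800 frames and the rest 1798 each; 12608 frames reaches minute 7, so 82 × 18 + 7 × 2 = 1490 labels have been skipped so far.
Adding those back, label number 1487132 + 1490 = 1488622 at 30 labels/s is 49620 s + 22 f = 13 h 47 min 0 s frame 22, i.e. 13:47:00;22.

13:47:00;22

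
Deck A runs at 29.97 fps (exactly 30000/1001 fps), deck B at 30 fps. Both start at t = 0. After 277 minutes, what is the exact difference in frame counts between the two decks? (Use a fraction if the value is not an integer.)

277 min = 16620 s.
A emits 30000/1001 × 16620 = 498600000/1001 frames; B emits 30 × 16620 = 498600.
Difference = 498600/1001 frames (≈ 498.1019); B is ahead of A.

498600/1001 frames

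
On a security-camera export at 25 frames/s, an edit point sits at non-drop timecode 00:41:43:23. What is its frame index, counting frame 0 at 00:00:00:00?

62598

Total seconds to the label: (0 × 3600 + 41 × 60 + 43) = 2503.
Frame index = 2503 × 25 + 23 = 62598.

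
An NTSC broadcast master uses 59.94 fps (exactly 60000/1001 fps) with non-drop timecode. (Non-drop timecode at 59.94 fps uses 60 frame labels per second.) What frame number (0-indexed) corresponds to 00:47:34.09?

Total seconds to the label: (0 × 3600 + 47 × 60 + 34) = 2854.
Frame index = 2854 × 60 + 9 = 171249.

171249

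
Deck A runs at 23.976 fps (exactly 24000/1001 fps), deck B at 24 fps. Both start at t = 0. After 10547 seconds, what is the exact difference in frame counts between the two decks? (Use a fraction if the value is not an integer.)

A emits 24000/1001 × 10547 = 253128000/1001 frames; B emits 24 × 10547 = 253128.
Difference = 253128/1001 frames (≈ 252.8751); B is ahead of A.

253128/1001 frames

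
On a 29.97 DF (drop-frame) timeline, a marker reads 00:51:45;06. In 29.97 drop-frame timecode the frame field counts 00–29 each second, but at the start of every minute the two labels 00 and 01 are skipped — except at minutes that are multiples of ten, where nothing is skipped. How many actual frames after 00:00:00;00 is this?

93064

As if non-drop at 30 labels/s: (0 × 3600 + 51 × 60 + 45) × 30 + 6 = 93156.
Minute boundaries passed: 51; those not divisible by 10: 51 − 5 = 46; dropped labels = 2 × 46 = 92.
Actual frame index = 93156 − 92 = 93064.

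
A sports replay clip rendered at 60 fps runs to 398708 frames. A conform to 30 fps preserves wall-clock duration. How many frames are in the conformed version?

Target frames = source frames × (target rate / source rate) = 398708 × (30)/(60) = 398708 × 1/2 = 199354.

199354 frames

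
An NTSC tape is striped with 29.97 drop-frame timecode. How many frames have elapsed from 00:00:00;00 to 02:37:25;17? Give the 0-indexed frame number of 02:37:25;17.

283083

Complete 10-minute blocks: 15, each 17982 frames → 269730.
Remaining 7 whole minutes in the current block: 1800 + 6 × 1798 = 12588 frames.
Within the current minute: 25 × 30 + 17 − 2 = 765 (labels ;00/;01 skipped at this minute). Total = 269730 + 12588 + 765 = 283083.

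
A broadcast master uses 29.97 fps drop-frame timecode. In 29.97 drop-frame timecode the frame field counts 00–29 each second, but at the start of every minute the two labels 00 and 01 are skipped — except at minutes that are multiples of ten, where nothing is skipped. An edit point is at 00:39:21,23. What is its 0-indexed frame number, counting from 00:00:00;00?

70781

As if non-drop at 30 labels/s: (0 × 3600 + 39 × 60 + 21) × 30 + 23 = 70853.
Minute boundaries passed: 39; those not divisible by 10: 39 − 3 = 36; dropped labels = 2 × 36 = 72.
Actual frame index = 70853 − 72 = 70781.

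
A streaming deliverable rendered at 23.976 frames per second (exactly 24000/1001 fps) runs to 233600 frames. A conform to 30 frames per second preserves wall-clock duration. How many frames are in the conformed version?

292292 frames

Target frames = source frames × (target rate / source rate) = 233600 × (30)/(24000/1001) = 233600 × 1001/800 = 292292.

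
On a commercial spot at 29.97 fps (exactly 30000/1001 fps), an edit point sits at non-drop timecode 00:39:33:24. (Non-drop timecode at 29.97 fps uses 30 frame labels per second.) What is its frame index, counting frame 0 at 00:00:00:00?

frame 71214

Total seconds to the label: (0 × 3600 + 39 × 60 + 33) = 2373.
Frame index = 2373 × 30 + 24 = 71214.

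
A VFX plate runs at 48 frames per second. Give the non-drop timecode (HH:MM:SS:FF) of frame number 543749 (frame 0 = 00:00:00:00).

543749 ÷ 48 = 11328 full seconds, remainder 5 frames.
11328 s = 3 h 8 min 48 s.
Timecode: 03:08:48:05.

03:08:48:05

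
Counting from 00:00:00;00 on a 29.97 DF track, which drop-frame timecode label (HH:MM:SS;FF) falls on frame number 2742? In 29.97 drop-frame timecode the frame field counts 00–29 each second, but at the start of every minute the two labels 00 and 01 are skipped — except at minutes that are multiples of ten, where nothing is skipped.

Each 10-minute DF block holds 10 × 60 × 30 − 9 × 2 = 17982 frames. 2742 ÷ 17982 → 0 full blocks, remainder 2742.
Within the partial block the first minute is 1800 frames and each further minute 1798, so 1 further minute boundary passed. Total skipped labels = 18 × 0 + 2 × 1 = 2.
Non-drop label index = 2742 + 2 = 2744; at 30 labels/s that is 00:01:31:14, i.e. DF 00:01:31;14.

00:01:31;14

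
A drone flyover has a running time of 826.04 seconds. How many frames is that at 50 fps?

41302 frames

Frames = 826.04 × 50 = 41302.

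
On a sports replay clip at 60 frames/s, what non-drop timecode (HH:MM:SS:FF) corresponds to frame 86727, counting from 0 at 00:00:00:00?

86727 ÷ 60 = 1445 full seconds, remainder 27 frames.
1445 s = 0 h 24 min 5 s.
Timecode: 00:24:05:27.

00:24:05:27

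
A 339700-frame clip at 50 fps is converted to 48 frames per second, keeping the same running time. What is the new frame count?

Target frames = source frames × (target rate / source rate) = 339700 × (48)/(50) = 339700 × 24/25 = 326112.

326112 frames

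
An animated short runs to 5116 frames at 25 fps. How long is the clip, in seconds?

204.64 seconds

Running time = 5116 / (25) = 204.64 s.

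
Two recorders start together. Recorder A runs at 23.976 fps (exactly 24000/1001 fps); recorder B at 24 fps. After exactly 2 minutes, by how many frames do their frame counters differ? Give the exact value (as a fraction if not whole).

2880/1001 frames

2 min = 120 s.
A emits 24000/1001 × 120 = 2880000/1001 frames; B emits 24 × 120 = 2880.
Difference = 2880/1001 frames (≈ 2.8771); B is ahead of A.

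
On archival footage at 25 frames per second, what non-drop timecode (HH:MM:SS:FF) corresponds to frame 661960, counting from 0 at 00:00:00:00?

661960 ÷ 25 = 26478 full seconds, remainder 10 frames.
26478 s = 7 h 21 min 18 s.
Timecode: 07:21:18:10.

07:21:18:10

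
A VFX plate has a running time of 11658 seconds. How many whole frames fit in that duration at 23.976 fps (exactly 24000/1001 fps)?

Frames = 11658 × 24000/1001 = 279792000/1001 ≈ 279512.4875.
Complete frames: 279512.

279512 frames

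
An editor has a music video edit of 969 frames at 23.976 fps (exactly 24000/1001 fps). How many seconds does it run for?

40.415375 seconds

Running time = 969 / (24000/1001) = 40.415375 s.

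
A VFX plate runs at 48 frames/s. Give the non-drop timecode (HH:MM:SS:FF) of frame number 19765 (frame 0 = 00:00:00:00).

00:06:51:37

19765 ÷ 48 = 411 full seconds, remainder 37 frames.
411 s = 0 h 6 min 51 s.
Timecode: 00:06:51:37.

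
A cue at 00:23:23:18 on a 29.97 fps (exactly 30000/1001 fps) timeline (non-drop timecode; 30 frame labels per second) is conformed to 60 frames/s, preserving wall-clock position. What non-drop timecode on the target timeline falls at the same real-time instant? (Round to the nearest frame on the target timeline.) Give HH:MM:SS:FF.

00:23:25:00

Source frame index: (0×3600 + 23×60 + 23) × 30 + 18 = 42108.
Real time: 42108 / (30000/1001) = 3512509/2500 s.
Target frame: (3512509/2500) × (60) = 10537527/125 ≈ 84300.216 → 84300.
At 60 labels/s: frame 84300 → 00:23:25:00.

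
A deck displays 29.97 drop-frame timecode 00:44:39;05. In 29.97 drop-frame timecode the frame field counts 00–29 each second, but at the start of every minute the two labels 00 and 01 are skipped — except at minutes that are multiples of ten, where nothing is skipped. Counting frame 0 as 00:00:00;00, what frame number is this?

80295

As if non-drop at 30 labels/s: (0 × 3600 + 44 × 60 + 39) × 30 + 5 = 80375.
Minute boundaries passed: 44; those not divisible by 10: 44 − 4 = 40; dropped labels = 2 × 40 = 80.
Actual frame index = 80375 − 80 = 80295.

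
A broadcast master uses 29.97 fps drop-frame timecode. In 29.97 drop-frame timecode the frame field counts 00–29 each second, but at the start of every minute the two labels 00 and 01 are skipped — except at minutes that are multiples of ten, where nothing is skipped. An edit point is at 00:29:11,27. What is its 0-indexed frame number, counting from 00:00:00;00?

As if non-drop at 30 labels/s: (0 × 3600 + 29 × 60 + 11) × 30 + 27 = 52557.
Minute boundaries passed: 29; those not divisible by 10: 29 − 2 = 27; dropped labels = 2 × 27 = 54.
Actual frame index = 52557 − 54 = 52503.

52503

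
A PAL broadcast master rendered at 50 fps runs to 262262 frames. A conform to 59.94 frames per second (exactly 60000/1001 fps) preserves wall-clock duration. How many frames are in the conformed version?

314400 frames

Target frames = source frames × (target rate / source rate) = 262262 × (60000/1001)/(50) = 262262 × 1200/1001 = 314400.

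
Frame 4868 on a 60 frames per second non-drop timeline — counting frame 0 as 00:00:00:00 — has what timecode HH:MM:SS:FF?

4868 ÷ 60 = 81 full seconds, remainder 8 frames.
81 s = 0 h 1 min 21 s.
Timecode: 00:01:21:08.

00:01:21:08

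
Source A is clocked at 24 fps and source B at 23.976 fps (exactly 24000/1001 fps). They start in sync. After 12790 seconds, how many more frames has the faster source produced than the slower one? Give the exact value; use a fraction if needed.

306960/1001 frames

A emits 24 × 12790 = 306960 frames; B emits 24000/1001 × 12790 = 306960000/1001.
Difference = 306960/1001 frames (≈ 306.6533); B is behind A.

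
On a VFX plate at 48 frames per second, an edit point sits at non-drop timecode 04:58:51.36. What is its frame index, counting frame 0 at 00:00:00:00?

Total seconds to the label: (4 × 3600 + 58 × 60 + 51) = 17931.
Frame index = 17931 × 48 + 36 = 860724.

860724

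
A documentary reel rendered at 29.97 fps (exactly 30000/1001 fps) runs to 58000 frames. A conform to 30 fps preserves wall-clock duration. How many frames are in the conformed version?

58058 frames

Target frames = source frames × (target rate / source rate) = 58000 × (30)/(30000/1001) = 58000 × 1001/1000 = 58058.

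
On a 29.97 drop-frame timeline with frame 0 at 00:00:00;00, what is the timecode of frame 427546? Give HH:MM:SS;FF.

Ten DF minutes hold 17982 frames, so frame 427546 lies in block 23 (frames 413586–431567) with 13960 frames into that block.
The block's first minute is 1800 frames and the rest 1798 each; 13960 frames reaches minute 7, so 23 × 18 + 7 × 2 = 428 labels have been skipped so far.
Adding those back, label number 427546 + 428 = 427974 at 30 labels/s is 14265 s + 24 f = 3 h 57 min 45 s frame 24, i.e. 03:57:45;24.

03:57:45;24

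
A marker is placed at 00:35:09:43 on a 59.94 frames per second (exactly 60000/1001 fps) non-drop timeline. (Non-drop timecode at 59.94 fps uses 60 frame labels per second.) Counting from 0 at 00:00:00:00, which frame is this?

126583

Total seconds to the label: (0 × 3600 + 35 × 60 + 9) = 2109.
Frame index = 2109 × 60 + 43 = 126583.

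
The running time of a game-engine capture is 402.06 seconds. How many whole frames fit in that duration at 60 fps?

Frames = 402.06 × 60 = 120618/5 ≈ 24123.6000.
Complete frames: 24123.

24123 frames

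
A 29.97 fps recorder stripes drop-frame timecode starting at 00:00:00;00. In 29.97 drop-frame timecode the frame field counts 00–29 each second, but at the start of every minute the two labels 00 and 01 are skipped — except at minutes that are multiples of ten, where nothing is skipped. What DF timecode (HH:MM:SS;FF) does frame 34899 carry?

00:19:24;15

Each 10-minute DF block holds 10 × 60 × 30 − 9 × 2 = 17982 frames. 34899 ÷ 17982 → 1 full block, remainder 16917.
Within the partial block the first minute is 1800 frames and each further minute 1798, so 9 further minute boundaries passed. Total skipped labels = 18 × 1 + 2 × 9 = 36.
Non-drop label index = 34899 + 36 = 34935; at 30 labels/s that is 00:19:24:15, i.e. DF 00:19:24;15.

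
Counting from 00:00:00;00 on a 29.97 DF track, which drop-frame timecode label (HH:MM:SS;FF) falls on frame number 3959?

Ten DF minutes hold 17982 frames, so frame 3959 lies in block 0 (frames 0–17981) with 3959 frames into that block.
The block's first minute is 1800 frames and the rest 1798 each; 3959 frames reaches minute 2, so 0 × 18 + 2 × 2 = 4 labels have been skipped so far.
Adding those back, label number 3959 + 4 = 3963 at 30 labels/s is 132 s + 3 f = 0 h 2 min 12 s frame 3, i.e. 00:02:12;03.

00:02:12;03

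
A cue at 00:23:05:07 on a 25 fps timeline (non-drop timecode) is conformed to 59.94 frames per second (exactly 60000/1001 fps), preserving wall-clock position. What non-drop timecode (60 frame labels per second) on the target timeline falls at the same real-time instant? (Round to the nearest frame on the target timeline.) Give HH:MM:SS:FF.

Source frame index: (0×3600 + 23×60 + 5) × 25 + 7 = 34632.
Real time: 34632 / (25) = 34632/25 s.
Target frame: (34632/25) × (60000/1001) = 6393600/77 ≈ 83033.766 → 83034.
At 60 labels/s: frame 83034 → 00:23:03:54.

00:23:03:54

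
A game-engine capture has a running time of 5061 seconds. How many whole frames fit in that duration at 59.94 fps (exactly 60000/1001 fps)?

Frames = 5061 × 60000/1001 = 43380000/143 ≈ 303356.6434.
Complete frames: 303356.

303356 frames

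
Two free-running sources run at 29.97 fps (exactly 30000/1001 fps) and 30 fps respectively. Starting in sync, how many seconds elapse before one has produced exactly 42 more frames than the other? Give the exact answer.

1401.4 seconds

The gap grows by |30 − 30000/1001| = 30/1001 frames per second.
Time for a 42-frame gap: 42 ÷ (30/1001) = 1401.4 s.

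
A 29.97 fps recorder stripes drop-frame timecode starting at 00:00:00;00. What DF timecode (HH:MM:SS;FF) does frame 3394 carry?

00:01:53;06

Ten DF minutes hold 17982 frames, so frame 3394 lies in block 0 (frames 0–17981) with 3394 frames into that block.
The block's first minute is 1800 frames and the rest 1798 each; 3394 frames reaches minute 1, so 0 × 18 + 1 × 2 = 2 labels have been skipped so far.
Adding those back, label number 3394 + 2 = 3396 at 30 labels/s is 113 s + 6 f = 0 h 1 min 53 s frame 6, i.e. 00:01:53;06.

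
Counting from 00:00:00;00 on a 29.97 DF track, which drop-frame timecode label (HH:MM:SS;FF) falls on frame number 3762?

00:02:05;16

Each 10-minute DF block holds 10 × 60 × 30 − 9 × 2 = 17982 frames. 3762 ÷ 17982 → 0 full blocks, remainder 3762.
Within the partial block the first minute is 1800 frames and each further minute 1798, so 2 further minute boundaries passed. Total skipped labels = 18 × 0 + 2 × 2 = 4.
Non-drop label index = 3762 + 4 = 3766; at 30 labels/s that is 00:02:05:16, i.e. DF 00:02:05;16.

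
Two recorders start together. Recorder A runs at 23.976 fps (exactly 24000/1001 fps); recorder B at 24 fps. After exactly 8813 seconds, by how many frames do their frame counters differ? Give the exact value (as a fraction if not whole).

30216/143 frames

A emits 24000/1001 × 8813 = 30216000/143 frames; B emits 24 × 8813 = 211512.
Difference = 30216/143 frames (≈ 211.3007); B is ahead of A.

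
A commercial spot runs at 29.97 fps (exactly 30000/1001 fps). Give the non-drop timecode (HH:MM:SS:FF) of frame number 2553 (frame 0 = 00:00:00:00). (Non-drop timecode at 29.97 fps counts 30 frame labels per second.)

2553 ÷ 30 = 85 full seconds, remainder 3 frames.
85 s = 0 h 1 min 25 s.
Timecode: 00:01:25:03.

00:01:25:03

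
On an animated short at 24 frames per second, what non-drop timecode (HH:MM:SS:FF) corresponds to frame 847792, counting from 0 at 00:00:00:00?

09:48:44:16

847792 ÷ 24 = 35324 full seconds, remainder 16 frames.
35324 s = 9 h 48 min 44 s.
Timecode: 09:48:44:16.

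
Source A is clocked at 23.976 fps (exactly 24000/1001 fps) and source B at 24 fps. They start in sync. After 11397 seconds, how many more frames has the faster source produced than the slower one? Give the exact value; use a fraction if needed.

273528/1001 frames

A emits 24000/1001 × 11397 = 273528000/1001 frames; B emits 24 × 11397 = 273528.
Difference = 273528/1001 frames (≈ 273.2547); B is ahead of A.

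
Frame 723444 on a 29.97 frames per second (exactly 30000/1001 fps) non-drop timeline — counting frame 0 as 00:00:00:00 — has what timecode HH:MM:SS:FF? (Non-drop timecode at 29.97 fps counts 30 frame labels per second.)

723444 ÷ 30 = 24114 full seconds, remainder 24 frames.
24114 s = 6 h 41 min 54 s.
Timecode: 06:41:54:24.

06:41:54:24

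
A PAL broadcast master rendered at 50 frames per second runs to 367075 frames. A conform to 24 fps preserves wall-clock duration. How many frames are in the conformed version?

176196 frames

Target frames = source frames × (target rate / source rate) = 367075 × (24)/(50) = 367075 × 12/25 = 176196.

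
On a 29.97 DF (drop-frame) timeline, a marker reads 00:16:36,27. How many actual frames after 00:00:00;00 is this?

Complete 10-minute blocks: 1, each 17982 frames → 17982.
Remaining 6 whole minutes in the current block: 1800 + 5 × 1798 = 10790 frames.
Within the current minute: 36 × 30 + 27 − 2 = 1105 (labels ;00/;01 skipped at this minute). Total = 17982 + 10790 + 1105 = 29877.

29877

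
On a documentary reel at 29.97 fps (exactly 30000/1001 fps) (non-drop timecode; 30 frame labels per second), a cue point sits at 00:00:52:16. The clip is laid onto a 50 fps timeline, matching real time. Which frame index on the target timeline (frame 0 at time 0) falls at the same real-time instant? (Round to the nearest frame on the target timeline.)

frame 2629

Source frame index: (0×3600 + 0×60 + 52) × 30 + 16 = 1576.
Real time: 1576 / (30000/1001) = 197197/3750 s.
Target frame: (197197/3750) × (50) = 197197/75 ≈ 2629.293 → 2629.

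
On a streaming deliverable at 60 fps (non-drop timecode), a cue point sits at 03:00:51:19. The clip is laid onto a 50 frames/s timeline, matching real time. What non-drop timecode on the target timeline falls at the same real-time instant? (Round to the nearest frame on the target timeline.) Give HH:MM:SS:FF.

Source frame index: (3×3600 + 0×60 + 51) × 60 + 19 = 651079.
Real time: 651079 / (60) = 651079/60 s.
Target frame: (651079/60) × (50) = 3255395/6 ≈ 542565.833 → 542566.
At 50 labels/s: frame 542566 → 03:00:51:16.

03:00:51:16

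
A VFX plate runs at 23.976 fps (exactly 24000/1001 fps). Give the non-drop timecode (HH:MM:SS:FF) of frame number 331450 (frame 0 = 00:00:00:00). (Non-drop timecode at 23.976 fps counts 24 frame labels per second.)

03:50:10:10

331450 ÷ 24 = 13810 full seconds, remainder 10 frames.
13810 s = 3 h 50 min 10 s.
Timecode: 03:50:10:10.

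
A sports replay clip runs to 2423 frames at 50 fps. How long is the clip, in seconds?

Running time = 2423 / (50) = 48.46 s.

48.46 seconds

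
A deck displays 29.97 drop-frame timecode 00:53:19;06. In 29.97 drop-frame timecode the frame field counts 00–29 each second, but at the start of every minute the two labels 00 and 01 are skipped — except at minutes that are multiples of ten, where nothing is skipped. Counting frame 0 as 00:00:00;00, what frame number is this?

Complete 10-minute blocks: 5, each 17982 frames → 89910.
Remaining 3 whole minutes in the current block: 1800 + 2 × 1798 = 5396 frames.
Within the current minute: 19 × 30 + 6 − 2 = 574 (labels ;00/;01 skipped at this minute). Total = 89910 + 5396 + 574 = 95880.

95880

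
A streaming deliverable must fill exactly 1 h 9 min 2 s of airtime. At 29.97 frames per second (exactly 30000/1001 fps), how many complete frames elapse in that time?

1 h 9 min 2 s = 4142 s.
Frames = 4142 × 30000/1001 = 124260000/1001 ≈ 124135.8641.
Complete frames: 124135.

124135 frames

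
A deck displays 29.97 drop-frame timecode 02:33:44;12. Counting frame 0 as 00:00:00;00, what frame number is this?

276456

As if non-drop at 30 labels/s: (2 × 3600 + 33 × 60 + 44) × 30 + 12 = 276732.
Minute boundaries passed: 153; those not divisible by 10: 153 − 15 = 138; dropped labels = 2 × 138 = 276.
Actual frame index = 276732 − 276 = 276456.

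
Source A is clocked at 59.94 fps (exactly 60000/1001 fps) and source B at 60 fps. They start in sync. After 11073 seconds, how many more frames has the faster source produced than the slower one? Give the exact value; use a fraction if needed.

A emits 60000/1001 × 11073 = 664380000/1001 frames; B emits 60 × 11073 = 664380.
Difference = 664380/1001 frames (≈ 663.7163); B is ahead of A.

664380/1001 frames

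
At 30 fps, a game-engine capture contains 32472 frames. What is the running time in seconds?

1082.4 seconds

Running time = 32472 / (30) = 1082.4 s.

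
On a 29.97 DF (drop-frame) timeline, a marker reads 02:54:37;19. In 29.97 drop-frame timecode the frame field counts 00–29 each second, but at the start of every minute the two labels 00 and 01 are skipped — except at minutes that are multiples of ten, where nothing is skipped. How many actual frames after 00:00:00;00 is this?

314015

As if non-drop at 30 labels/s: (2 × 3600 + 54 × 60 + 37) × 30 + 19 = 314329.
Minute boundaries passed: 174; those not divisible by 10: 174 − 17 = 157; dropped labels = 2 × 157 = 314.
Actual frame index = 314329 − 314 = 314015.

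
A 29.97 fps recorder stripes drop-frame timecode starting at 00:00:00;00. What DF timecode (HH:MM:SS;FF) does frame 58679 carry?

Each 10-minute DF block holds 10 × 60 × 30 − 9 × 2 = 17982 frames. 58679 ÷ 17982 → 3 full blocks, remainder 4733.
Within the partial block the first minute is 1800 frames and each further minute 1798, so 2 further minute boundaries passed. Total skipped labels = 18 × 3 + 2 × 2 = 58.
Non-drop label index = 58679 + 58 = 58737; at 30 labels/s that is 00:32:37:27, i.e. DF 00:32:37;27.

00:32:37;27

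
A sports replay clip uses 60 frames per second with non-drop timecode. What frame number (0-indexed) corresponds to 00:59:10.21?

213021

Total seconds to the label: (0 × 3600 + 59 × 60 + 10) = 3550.
Frame index = 3550 × 60 + 21 = 213021.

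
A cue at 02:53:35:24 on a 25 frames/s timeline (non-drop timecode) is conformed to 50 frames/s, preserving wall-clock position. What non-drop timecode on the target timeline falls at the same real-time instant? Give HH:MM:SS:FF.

02:53:35:48

Source frame index: (2×3600 + 53×60 + 35) × 25 + 24 = 260399.
Real time: 260399 / (25) = 260399/25 s.
Target frame: (260399/25) × (50) = 520798.
At 50 labels/s: frame 520798 → 02:53:35:48.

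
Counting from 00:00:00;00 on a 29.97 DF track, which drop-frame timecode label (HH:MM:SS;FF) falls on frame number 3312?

Each 10-minute DF block holds 10 × 60 × 30 − 9 × 2 = 17982 frames. 3312 ÷ 17982 → 0 full blocks, remainder 3312.
Within the partial block the first minute is 1800 frames and each further minute 1798, so 1 further minute boundary passed. Total skipped labels = 18 × 0 + 2 × 1 = 2.
Non-drop label index = 3312 + 2 = 3314; at 30 labels/s that is 00:01:50:14, i.e. DF 00:01:50;14.

00:01:50;14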